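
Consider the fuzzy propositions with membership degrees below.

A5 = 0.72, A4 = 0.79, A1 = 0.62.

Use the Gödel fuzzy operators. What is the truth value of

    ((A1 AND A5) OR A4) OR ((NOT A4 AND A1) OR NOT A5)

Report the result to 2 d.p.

0.79

A1 AND A5 = min(a, b) on (0.62, 0.72) = 0.62
(A1 AND A5) OR A4 = max(a, b) on (0.62, 0.79) = 0.79
NOT A4 = 1 − 0.79 = 0.21
NOT A4 AND A1 = min(a, b) on (0.21, 0.62) = 0.21
NOT A5 = 1 − 0.72 = 0.28
(NOT A4 AND A1) OR NOT A5 = max(a, b) on (0.21, 0.28) = 0.28
((A1 AND A5) OR A4) OR ((NOT A4 AND A1) OR NOT A5) = max(a, b) on (0.79, 0.28) = 0.79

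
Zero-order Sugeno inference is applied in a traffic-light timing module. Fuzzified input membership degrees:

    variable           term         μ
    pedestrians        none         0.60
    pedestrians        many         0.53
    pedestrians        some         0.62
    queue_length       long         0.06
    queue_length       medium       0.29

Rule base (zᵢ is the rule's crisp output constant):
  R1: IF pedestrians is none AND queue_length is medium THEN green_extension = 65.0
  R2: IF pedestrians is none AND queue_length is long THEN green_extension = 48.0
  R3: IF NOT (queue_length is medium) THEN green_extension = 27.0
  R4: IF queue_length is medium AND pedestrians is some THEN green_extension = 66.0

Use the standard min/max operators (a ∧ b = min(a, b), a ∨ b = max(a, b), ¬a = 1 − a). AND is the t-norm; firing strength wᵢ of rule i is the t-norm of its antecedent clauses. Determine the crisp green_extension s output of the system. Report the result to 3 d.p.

44.474

R1 (z=65.0): none=0.60, medium=0.29; AND[min(a, b)] → w = 0.29
R2 (z=48.0): none=0.60, long=0.06; AND[min(a, b)] → w = 0.06
R3 (z=27.0): ¬medium=1−0.29=0.71 → w = 0.71
R4 (z=66.0): medium=0.29, some=0.62; AND[min(a, b)] → w = 0.29
Weighted average = (0.29·65.0 + 0.06·48.0 + 0.71·27.0 + 0.29·66.0) / (0.29 + 0.06 + 0.71 + 0.29)
  = 60.0400 / 1.3500 = 44.474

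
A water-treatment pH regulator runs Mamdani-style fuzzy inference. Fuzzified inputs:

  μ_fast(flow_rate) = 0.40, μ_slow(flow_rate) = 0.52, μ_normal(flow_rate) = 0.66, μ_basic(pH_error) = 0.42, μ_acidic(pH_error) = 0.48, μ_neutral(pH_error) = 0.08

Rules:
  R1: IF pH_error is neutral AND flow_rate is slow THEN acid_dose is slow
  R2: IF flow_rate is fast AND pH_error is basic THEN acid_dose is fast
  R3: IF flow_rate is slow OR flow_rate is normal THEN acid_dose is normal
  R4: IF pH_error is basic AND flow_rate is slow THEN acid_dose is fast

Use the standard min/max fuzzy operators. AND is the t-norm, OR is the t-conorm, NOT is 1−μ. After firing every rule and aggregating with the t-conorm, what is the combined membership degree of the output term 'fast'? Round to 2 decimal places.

R1: neutral=0.08, slow=0.52; AND[min(a, b)] → w = 0.08
R2: fast=0.40, basic=0.42; AND[min(a, b)] → w = 0.40
R3: slow=0.52, normal=0.66; OR[max(a, b)] → w = 0.66
R4: basic=0.42, slow=0.52; AND[min(a, b)] → w = 0.42
Rules with consequent 'fast': {R2, R4} → strengths 0.40, 0.42
Aggregate via t-conorm [max(a, b)]: 0.42

0.42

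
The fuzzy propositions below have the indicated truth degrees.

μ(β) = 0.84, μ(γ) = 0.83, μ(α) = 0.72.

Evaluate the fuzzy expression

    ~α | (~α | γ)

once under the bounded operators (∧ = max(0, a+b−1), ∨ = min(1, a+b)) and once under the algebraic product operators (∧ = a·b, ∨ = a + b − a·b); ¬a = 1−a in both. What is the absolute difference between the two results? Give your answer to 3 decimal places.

Under bounded:
  ~α = 1 − 0.72 = 0.28
  ~α = 1 − 0.72 = 0.28
  ~α | γ = min(1, a+b) on (0.28, 0.83) = 1.00
  ~α | (~α | γ) = min(1, a+b) on (0.28, 1.00) = 1.00
  → value = 1.0000
Under algebraic product:
  ~α = 1 − 0.7200 = 0.2800
  ~α = 1 − 0.7200 = 0.2800
  ~α | γ = a + b − a·b on (0.2800, 0.8300) = 0.8776
  ~α | (~α | γ) = a + b − a·b on (0.2800, 0.8776) = 0.9119
  → value = 0.9119
|1.0000 − 0.9119| = 0.088

0.088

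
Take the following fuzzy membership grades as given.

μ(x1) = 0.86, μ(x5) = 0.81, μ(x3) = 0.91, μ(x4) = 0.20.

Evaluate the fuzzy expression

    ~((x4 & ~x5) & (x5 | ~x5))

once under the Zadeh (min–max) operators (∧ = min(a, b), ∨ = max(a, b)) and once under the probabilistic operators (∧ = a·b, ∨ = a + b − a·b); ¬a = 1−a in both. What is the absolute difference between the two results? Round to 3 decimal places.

0.158

Under Zadeh (min–max):
  ~x5 = 1 − 0.81 = 0.19
  x4 & ~x5 = min(a, b) on (0.20, 0.19) = 0.19
  ~x5 = 1 − 0.81 = 0.19
  x5 | ~x5 = max(a, b) on (0.81, 0.19) = 0.81
  (x4 & ~x5) & (x5 | ~x5) = min(a, b) on (0.19, 0.81) = 0.19
  ~((x4 & ~x5) & (x5 | ~x5)) = 1 − 0.19 = 0.81
  → value = 0.8100
Under probabilistic:
  ~x5 = 1 − 0.8100 = 0.1900
  x4 & ~x5 = a·b on (0.2000, 0.1900) = 0.0380
  ~x5 = 1 − 0.8100 = 0.1900
  x5 | ~x5 = a + b − a·b on (0.8100, 0.1900) = 0.8461
  (x4 & ~x5) & (x5 | ~x5) = a·b on (0.0380, 0.8461) = 0.0322
  ~((x4 & ~x5) & (x5 | ~x5)) = 1 − 0.0322 = 0.9678
  → value = 0.9678
|0.8100 − 0.9678| = 0.158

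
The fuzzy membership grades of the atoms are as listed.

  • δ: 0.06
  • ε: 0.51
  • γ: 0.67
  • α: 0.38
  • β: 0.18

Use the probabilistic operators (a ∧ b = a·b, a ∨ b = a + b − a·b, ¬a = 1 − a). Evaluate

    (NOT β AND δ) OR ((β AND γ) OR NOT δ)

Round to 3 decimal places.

NOT β = 1 − 0.1800 = 0.8200
NOT β AND δ = a·b on (0.8200, 0.0600) = 0.0492
β AND γ = a·b on (0.1800, 0.6700) = 0.1206
NOT δ = 1 − 0.0600 = 0.9400
(β AND γ) OR NOT δ = a + b − a·b on (0.1206, 0.9400) = 0.9472
(NOT β AND δ) OR ((β AND γ) OR NOT δ) = a + b − a·b on (0.0492, 0.9472) = 0.9498

0.950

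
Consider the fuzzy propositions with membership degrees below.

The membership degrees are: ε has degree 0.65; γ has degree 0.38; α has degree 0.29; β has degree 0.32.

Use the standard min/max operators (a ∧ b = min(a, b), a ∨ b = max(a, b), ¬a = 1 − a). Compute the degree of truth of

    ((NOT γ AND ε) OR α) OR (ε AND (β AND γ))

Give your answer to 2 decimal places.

0.62

NOT γ = 1 − 0.38 = 0.62
NOT γ AND ε = min(a, b) on (0.62, 0.65) = 0.62
(NOT γ AND ε) OR α = max(a, b) on (0.62, 0.29) = 0.62
β AND γ = min(a, b) on (0.32, 0.38) = 0.32
ε AND (β AND γ) = min(a, b) on (0.65, 0.32) = 0.32
((NOT γ AND ε) OR α) OR (ε AND (β AND γ)) = max(a, b) on (0.62, 0.32) = 0.62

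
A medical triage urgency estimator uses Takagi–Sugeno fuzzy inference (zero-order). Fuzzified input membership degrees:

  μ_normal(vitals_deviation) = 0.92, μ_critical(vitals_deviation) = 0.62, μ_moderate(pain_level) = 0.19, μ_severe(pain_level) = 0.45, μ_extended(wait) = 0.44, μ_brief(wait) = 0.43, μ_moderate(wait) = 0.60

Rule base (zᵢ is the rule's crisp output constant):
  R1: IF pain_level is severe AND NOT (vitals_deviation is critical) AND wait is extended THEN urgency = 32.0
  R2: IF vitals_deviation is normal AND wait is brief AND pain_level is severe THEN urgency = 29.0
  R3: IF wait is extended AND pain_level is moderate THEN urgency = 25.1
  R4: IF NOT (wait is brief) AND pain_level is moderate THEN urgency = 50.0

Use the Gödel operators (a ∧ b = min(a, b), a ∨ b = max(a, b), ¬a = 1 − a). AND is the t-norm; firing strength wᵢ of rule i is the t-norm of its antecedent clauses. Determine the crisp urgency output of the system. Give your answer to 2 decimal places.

32.69

R1 (z=32.0): severe=0.45, ¬critical=1−0.62=0.38, extended=0.44; AND[min(a, b)] → w = 0.38
R2 (z=29.0): normal=0.92, brief=0.43, severe=0.45; AND[min(a, b)] → w = 0.43
R3 (z=25.1): extended=0.44, moderate=0.19; AND[min(a, b)] → w = 0.19
R4 (z=50.0): ¬brief=1−0.43=0.57, moderate=0.19; AND[min(a, b)] → w = 0.19
Weighted average = (0.38·32.0 + 0.43·29.0 + 0.19·25.1 + 0.19·50.0) / (0.38 + 0.43 + 0.19 + 0.19)
  = 38.8990 / 1.1900 = 32.69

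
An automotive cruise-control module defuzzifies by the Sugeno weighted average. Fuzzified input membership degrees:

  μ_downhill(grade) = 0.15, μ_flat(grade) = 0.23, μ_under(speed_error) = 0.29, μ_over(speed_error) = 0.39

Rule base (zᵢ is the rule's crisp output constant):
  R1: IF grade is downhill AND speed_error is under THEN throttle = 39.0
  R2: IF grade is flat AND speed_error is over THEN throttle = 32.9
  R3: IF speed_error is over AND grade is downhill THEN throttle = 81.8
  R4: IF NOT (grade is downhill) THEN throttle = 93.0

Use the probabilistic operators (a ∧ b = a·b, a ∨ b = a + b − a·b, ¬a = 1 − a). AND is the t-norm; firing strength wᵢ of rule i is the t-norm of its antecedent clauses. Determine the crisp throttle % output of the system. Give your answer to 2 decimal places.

84.94

R1 (z=39.0): downhill=0.15, under=0.29; AND[a·b] → w = 0.0435
R2 (z=32.9): flat=0.23, over=0.39; AND[a·b] → w = 0.0897
R3 (z=81.8): over=0.39, downhill=0.15; AND[a·b] → w = 0.0585
R4 (z=93.0): ¬downhill=1−0.15=0.85 → w = 0.8500
Weighted average = (0.0435·39.0 + 0.0897·32.9 + 0.0585·81.8 + 0.8500·93.0) / (0.0435 + 0.0897 + 0.0585 + 0.8500)
  = 88.4829 / 1.0417 = 84.94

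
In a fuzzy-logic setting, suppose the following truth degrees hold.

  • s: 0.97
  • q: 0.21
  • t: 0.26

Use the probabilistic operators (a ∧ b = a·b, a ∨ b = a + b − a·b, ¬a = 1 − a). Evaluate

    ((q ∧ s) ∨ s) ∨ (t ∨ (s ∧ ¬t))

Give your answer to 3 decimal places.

q ∧ s = a·b on (0.2100, 0.9700) = 0.2037
(q ∧ s) ∨ s = a + b − a·b on (0.2037, 0.9700) = 0.9761
¬t = 1 − 0.2600 = 0.7400
s ∧ ¬t = a·b on (0.9700, 0.7400) = 0.7178
t ∨ (s ∧ ¬t) = a + b − a·b on (0.2600, 0.7178) = 0.7912
((q ∧ s) ∨ s) ∨ (t ∨ (s ∧ ¬t)) = a + b − a·b on (0.9761, 0.7912) = 0.9950

0.995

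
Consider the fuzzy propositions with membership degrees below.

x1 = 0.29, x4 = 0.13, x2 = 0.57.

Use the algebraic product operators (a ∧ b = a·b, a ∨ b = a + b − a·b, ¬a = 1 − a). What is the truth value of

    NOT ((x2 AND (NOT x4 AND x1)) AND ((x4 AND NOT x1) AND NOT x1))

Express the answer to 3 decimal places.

NOT x4 = 1 − 0.1300 = 0.8700
NOT x4 AND x1 = a·b on (0.8700, 0.2900) = 0.2523
x2 AND (NOT x4 AND x1) = a·b on (0.5700, 0.2523) = 0.1438
NOT x1 = 1 − 0.2900 = 0.7100
x4 AND NOT x1 = a·b on (0.1300, 0.7100) = 0.0923
NOT x1 = 1 − 0.2900 = 0.7100
(x4 AND NOT x1) AND NOT x1 = a·b on (0.0923, 0.7100) = 0.0655
(x2 AND (NOT x4 AND x1)) AND ((x4 AND NOT x1) AND NOT x1) = a·b on (0.1438, 0.0655) = 0.0094
NOT ((x2 AND (NOT x4 AND x1)) AND ((x4 AND NOT x1) AND NOT x1)) = 1 − 0.0094 = 0.9906

0.991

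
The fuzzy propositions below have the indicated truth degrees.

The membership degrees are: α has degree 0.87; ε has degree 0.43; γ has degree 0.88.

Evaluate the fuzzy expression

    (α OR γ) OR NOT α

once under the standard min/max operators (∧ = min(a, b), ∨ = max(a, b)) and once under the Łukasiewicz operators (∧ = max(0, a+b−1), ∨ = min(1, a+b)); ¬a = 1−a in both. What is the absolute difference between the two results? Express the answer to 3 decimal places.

Under standard min/max:
  α OR γ = max(a, b) on (0.87, 0.88) = 0.88
  NOT α = 1 − 0.87 = 0.13
  (α OR γ) OR NOT α = max(a, b) on (0.88, 0.13) = 0.88
  → value = 0.8800
Under Łukasiewicz:
  α OR γ = min(1, a+b) on (0.87, 0.88) = 1.00
  NOT α = 1 − 0.87 = 0.13
  (α OR γ) OR NOT α = min(1, a+b) on (1.00, 0.13) = 1.00
  → value = 1.0000
|0.8800 − 1.0000| = 0.120

0.120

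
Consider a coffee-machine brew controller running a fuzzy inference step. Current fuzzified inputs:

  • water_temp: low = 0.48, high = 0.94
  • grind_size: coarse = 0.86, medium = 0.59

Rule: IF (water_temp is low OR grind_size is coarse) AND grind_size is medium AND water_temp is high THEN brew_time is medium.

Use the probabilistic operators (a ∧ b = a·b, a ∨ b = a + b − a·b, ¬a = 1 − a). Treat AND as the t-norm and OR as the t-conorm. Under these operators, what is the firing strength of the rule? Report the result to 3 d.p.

0.514

firing strength: (low=0.48 OR coarse=0.86) = 0.9272; AND[a·b] with medium=0.59, high=0.94 → w = 0.5142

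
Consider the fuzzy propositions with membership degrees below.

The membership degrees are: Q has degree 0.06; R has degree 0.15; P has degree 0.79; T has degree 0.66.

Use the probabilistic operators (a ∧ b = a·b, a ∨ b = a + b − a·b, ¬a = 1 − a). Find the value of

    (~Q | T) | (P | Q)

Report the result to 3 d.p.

~Q = 1 − 0.0600 = 0.9400
~Q | T = a + b − a·b on (0.9400, 0.6600) = 0.9796
P | Q = a + b − a·b on (0.7900, 0.0600) = 0.8026
(~Q | T) | (P | Q) = a + b − a·b on (0.9796, 0.8026) = 0.9960

0.996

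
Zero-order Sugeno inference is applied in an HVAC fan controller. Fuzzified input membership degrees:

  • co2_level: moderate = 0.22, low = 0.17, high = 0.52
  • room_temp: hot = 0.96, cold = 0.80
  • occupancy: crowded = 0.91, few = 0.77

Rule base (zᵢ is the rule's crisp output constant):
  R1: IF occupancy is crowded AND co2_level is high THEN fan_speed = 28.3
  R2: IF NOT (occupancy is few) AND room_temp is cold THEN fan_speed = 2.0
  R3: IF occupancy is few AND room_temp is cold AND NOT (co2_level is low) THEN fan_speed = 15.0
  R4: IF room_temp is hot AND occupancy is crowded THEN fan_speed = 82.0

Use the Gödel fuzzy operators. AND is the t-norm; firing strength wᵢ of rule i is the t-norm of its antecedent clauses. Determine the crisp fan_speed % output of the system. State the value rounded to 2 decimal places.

R1 (z=28.3): crowded=0.91, high=0.52; AND[min(a, b)] → w = 0.52
R2 (z=2.0): ¬few=1−0.77=0.23, cold=0.80; AND[min(a, b)] → w = 0.23
R3 (z=15.0): few=0.77, cold=0.80, ¬low=1−0.17=0.83; AND[min(a, b)] → w = 0.77
R4 (z=82.0): hot=0.96, crowded=0.91; AND[min(a, b)] → w = 0.91
Weighted average = (0.52·28.3 + 0.23·2.0 + 0.77·15.0 + 0.91·82.0) / (0.52 + 0.23 + 0.77 + 0.91)
  = 101.3460 / 2.4300 = 41.71

41.71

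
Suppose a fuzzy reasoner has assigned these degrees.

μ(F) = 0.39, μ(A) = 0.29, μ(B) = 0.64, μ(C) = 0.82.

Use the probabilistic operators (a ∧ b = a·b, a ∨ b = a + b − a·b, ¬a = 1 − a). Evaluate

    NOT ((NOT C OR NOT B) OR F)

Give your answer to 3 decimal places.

NOT C = 1 − 0.8200 = 0.1800
NOT B = 1 − 0.6400 = 0.3600
NOT C OR NOT B = a + b − a·b on (0.1800, 0.3600) = 0.4752
(NOT C OR NOT B) OR F = a + b − a·b on (0.4752, 0.3900) = 0.6799
NOT ((NOT C OR NOT B) OR F) = 1 − 0.6799 = 0.3201

0.320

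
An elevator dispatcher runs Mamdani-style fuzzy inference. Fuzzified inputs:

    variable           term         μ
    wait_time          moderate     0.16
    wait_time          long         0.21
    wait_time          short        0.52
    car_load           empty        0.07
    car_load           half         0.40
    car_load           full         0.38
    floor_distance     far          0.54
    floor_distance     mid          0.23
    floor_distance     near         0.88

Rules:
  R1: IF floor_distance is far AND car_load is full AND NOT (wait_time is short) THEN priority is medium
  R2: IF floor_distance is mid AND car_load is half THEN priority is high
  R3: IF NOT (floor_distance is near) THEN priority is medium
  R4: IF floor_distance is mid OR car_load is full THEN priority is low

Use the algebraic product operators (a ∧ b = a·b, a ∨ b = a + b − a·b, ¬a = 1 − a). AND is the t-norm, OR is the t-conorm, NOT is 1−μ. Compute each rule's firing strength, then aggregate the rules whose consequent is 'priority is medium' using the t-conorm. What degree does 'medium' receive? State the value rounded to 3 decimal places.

R1: far=0.54, full=0.38, ¬short=1−0.52=0.48; AND[a·b] → w = 0.0985
R2: mid=0.23, half=0.40; AND[a·b] → w = 0.0920
R3: ¬near=1−0.88=0.12 → w = 0.1200
R4: mid=0.23, full=0.38; OR[a + b − a·b] → w = 0.5226
Rules with consequent 'medium': {R1, R3} → strengths 0.0985, 0.1200
Aggregate via t-conorm [a + b − a·b]: 0.2067

0.207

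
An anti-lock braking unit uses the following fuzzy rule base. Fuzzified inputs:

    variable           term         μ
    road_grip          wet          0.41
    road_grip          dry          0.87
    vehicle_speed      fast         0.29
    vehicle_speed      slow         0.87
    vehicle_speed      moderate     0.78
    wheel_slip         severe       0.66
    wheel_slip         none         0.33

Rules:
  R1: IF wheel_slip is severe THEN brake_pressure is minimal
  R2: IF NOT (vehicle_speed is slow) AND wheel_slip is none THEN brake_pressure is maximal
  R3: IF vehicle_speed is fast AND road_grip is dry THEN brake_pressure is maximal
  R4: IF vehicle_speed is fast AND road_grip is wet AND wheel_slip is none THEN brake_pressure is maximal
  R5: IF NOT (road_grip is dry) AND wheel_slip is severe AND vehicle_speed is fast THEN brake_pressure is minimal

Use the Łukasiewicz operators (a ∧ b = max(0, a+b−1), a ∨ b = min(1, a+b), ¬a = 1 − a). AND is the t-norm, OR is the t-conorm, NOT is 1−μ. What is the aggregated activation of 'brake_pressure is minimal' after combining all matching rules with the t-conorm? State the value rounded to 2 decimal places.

R1: severe=0.66 → w = 0.66
R2: ¬slow=1−0.87=0.13, none=0.33; AND[max(0, a+b−1)] → w = 0.00
R3: fast=0.29, dry=0.87; AND[max(0, a+b−1)] → w = 0.16
R4: fast=0.29, wet=0.41, none=0.33; AND[max(0, a+b−1)] → w = 0.00
R5: ¬dry=1−0.87=0.13, severe=0.66, fast=0.29; AND[max(0, a+b−1)] → w = 0.00
Rules with consequent 'minimal': {R1, R5} → strengths 0.66, 0.00
Aggregate via t-conorm [min(1, a+b)]: 0.66

0.66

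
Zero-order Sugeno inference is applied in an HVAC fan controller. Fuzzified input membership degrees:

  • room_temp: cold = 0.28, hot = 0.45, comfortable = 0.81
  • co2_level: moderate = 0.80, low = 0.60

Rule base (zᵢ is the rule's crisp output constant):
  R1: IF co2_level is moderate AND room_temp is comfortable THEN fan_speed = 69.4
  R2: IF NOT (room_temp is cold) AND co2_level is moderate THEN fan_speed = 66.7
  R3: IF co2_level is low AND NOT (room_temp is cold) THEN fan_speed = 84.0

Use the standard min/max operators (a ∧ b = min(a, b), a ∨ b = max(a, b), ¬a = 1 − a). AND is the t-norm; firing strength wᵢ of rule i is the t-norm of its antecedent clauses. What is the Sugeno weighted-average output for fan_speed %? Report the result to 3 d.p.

72.615

R1 (z=69.4): moderate=0.80, comfortable=0.81; AND[min(a, b)] → w = 0.80
R2 (z=66.7): ¬cold=1−0.28=0.72, moderate=0.80; AND[min(a, b)] → w = 0.72
R3 (z=84.0): low=0.60, ¬cold=1−0.28=0.72; AND[min(a, b)] → w = 0.60
Weighted average = (0.80·69.4 + 0.72·66.7 + 0.60·84.0) / (0.80 + 0.72 + 0.60)
  = 153.9440 / 2.1200 = 72.615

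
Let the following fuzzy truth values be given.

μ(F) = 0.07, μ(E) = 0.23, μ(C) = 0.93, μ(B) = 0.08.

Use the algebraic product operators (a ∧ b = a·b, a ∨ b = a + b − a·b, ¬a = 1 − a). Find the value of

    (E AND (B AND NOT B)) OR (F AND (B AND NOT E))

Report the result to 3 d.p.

NOT B = 1 − 0.0800 = 0.9200
B AND NOT B = a·b on (0.0800, 0.9200) = 0.0736
E AND (B AND NOT B) = a·b on (0.2300, 0.0736) = 0.0169
NOT E = 1 − 0.2300 = 0.7700
B AND NOT E = a·b on (0.0800, 0.7700) = 0.0616
F AND (B AND NOT E) = a·b on (0.0700, 0.0616) = 0.0043
(E AND (B AND NOT B)) OR (F AND (B AND NOT E)) = a + b − a·b on (0.0169, 0.0043) = 0.0212

0.021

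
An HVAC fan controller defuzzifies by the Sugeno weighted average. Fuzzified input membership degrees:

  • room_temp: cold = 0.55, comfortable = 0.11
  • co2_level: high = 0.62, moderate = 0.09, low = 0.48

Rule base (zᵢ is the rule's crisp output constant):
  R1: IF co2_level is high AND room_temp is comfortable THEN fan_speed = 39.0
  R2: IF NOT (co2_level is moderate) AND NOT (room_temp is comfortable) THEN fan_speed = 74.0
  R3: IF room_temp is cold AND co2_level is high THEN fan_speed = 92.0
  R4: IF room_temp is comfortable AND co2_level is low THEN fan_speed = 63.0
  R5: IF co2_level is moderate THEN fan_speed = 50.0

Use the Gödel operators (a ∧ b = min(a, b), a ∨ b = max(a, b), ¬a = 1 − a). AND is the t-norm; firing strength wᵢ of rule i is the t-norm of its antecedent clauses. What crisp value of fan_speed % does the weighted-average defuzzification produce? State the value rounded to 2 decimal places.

75.53

R1 (z=39.0): high=0.62, comfortable=0.11; AND[min(a, b)] → w = 0.11
R2 (z=74.0): ¬moderate=1−0.09=0.91, ¬comfortable=1−0.11=0.89; AND[min(a, b)] → w = 0.89
R3 (z=92.0): cold=0.55, high=0.62; AND[min(a, b)] → w = 0.55
R4 (z=63.0): comfortable=0.11, low=0.48; AND[min(a, b)] → w = 0.11
R5 (z=50.0): moderate=0.09 → w = 0.09
Weighted average = (0.11·39.0 + 0.89·74.0 + 0.55·92.0 + 0.11·63.0 + 0.09·50.0) / (0.11 + 0.89 + 0.55 + 0.11 + 0.09)
  = 132.1800 / 1.7500 = 75.53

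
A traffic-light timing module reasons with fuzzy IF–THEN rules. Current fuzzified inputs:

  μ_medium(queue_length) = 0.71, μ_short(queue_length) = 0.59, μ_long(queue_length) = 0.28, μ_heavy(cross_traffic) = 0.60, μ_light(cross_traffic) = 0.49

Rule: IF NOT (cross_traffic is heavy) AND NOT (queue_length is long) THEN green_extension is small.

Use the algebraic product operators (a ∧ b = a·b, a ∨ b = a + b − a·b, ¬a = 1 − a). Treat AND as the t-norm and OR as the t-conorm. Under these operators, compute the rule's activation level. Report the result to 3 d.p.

firing strength: ¬heavy=1−0.60=0.40, ¬long=1−0.28=0.72; AND[a·b] → w = 0.2880

0.288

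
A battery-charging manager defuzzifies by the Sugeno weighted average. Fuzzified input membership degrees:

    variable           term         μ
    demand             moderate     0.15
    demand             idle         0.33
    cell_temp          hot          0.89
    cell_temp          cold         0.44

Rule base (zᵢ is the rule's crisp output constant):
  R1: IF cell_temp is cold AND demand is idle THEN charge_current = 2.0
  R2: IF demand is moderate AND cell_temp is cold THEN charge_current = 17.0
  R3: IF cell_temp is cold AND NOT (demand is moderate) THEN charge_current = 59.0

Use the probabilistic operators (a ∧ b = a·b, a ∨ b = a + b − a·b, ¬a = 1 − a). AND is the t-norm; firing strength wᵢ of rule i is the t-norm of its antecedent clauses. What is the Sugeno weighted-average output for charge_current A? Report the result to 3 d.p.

R1 (z=2.0): cold=0.44, idle=0.33; AND[a·b] → w = 0.1452
R2 (z=17.0): moderate=0.15, cold=0.44; AND[a·b] → w = 0.0660
R3 (z=59.0): cold=0.44, ¬moderate=1−0.15=0.85; AND[a·b] → w = 0.3740
Weighted average = (0.1452·2.0 + 0.0660·17.0 + 0.3740·59.0) / (0.1452 + 0.0660 + 0.3740)
  = 23.4784 / 0.5852 = 40.120

40.120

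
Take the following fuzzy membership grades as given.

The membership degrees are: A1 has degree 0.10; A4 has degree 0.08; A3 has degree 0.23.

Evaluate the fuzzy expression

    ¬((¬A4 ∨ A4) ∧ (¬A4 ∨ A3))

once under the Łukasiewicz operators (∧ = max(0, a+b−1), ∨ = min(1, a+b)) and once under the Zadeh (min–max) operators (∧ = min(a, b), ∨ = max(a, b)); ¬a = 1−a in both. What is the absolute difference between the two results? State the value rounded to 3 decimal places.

0.080

Under Łukasiewicz:
  ¬A4 = 1 − 0.08 = 0.92
  ¬A4 ∨ A4 = min(1, a+b) on (0.92, 0.08) = 1.00
  ¬A4 = 1 − 0.08 = 0.92
  ¬A4 ∨ A3 = min(1, a+b) on (0.92, 0.23) = 1.00
  (¬A4 ∨ A4) ∧ (¬A4 ∨ A3) = max(0, a+b−1) on (1.00, 1.00) = 1.00
  ¬((¬A4 ∨ A4) ∧ (¬A4 ∨ A3)) = 1 − 1.00 = 0.00
  → value = 0.0000
Under Zadeh (min–max):
  ¬A4 = 1 − 0.08 = 0.92
  ¬A4 ∨ A4 = max(a, b) on (0.92, 0.08) = 0.92
  ¬A4 = 1 − 0.08 = 0.92
  ¬A4 ∨ A3 = max(a, b) on (0.92, 0.23) = 0.92
  (¬A4 ∨ A4) ∧ (¬A4 ∨ A3) = min(a, b) on (0.92, 0.92) = 0.92
  ¬((¬A4 ∨ A4) ∧ (¬A4 ∨ A3)) = 1 − 0.92 = 0.08
  → value = 0.0800
|0.0000 − 0.0800| = 0.080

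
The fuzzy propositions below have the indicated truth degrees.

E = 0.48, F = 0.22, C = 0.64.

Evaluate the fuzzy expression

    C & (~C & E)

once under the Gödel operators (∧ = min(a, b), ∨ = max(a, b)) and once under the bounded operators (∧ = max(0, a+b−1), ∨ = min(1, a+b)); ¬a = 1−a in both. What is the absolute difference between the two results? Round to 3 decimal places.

0.360

Under Gödel:
  ~C = 1 − 0.64 = 0.36
  ~C & E = min(a, b) on (0.36, 0.48) = 0.36
  C & (~C & E) = min(a, b) on (0.64, 0.36) = 0.36
  → value = 0.3600
Under bounded:
  ~C = 1 − 0.64 = 0.36
  ~C & E = max(0, a+b−1) on (0.36, 0.48) = 0.00
  C & (~C & E) = max(0, a+b−1) on (0.64, 0.00) = 0.00
  → value = 0.0000
|0.3600 − 0.0000| = 0.360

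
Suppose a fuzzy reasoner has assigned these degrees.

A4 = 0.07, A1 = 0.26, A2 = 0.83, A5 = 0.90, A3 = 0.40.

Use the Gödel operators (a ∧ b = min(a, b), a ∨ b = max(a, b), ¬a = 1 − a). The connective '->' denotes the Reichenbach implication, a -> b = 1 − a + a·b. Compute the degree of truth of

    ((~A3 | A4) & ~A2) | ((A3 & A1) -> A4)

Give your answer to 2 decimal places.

~A3 = 1 − 0.40 = 0.60
~A3 | A4 = max(a, b) on (0.60, 0.07) = 0.60
~A2 = 1 − 0.83 = 0.17
(~A3 | A4) & ~A2 = min(a, b) on (0.60, 0.17) = 0.17
A3 & A1 = min(a, b) on (0.40, 0.26) = 0.26
(A3 & A1) -> A4  [Reichenbach: 1 − a + a·b] with a=0.26, b=0.07 → 0.76
((~A3 | A4) & ~A2) | ((A3 & A1) -> A4) = max(a, b) on (0.17, 0.76) = 0.76

0.76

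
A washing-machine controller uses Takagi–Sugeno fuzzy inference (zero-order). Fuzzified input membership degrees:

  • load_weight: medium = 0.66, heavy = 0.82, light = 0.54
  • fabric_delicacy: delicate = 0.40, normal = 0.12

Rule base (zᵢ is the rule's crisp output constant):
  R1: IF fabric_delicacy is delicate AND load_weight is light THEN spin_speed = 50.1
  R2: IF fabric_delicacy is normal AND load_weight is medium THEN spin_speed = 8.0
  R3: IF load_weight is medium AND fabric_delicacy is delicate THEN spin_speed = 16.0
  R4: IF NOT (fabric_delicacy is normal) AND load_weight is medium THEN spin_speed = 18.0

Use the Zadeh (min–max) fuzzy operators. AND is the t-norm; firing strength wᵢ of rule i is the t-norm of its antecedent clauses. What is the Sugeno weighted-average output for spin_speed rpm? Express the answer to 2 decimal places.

24.86

R1 (z=50.1): delicate=0.40, light=0.54; AND[min(a, b)] → w = 0.40
R2 (z=8.0): normal=0.12, medium=0.66; AND[min(a, b)] → w = 0.12
R3 (z=16.0): medium=0.66, delicate=0.40; AND[min(a, b)] → w = 0.40
R4 (z=18.0): ¬normal=1−0.12=0.88, medium=0.66; AND[min(a, b)] → w = 0.66
Weighted average = (0.40·50.1 + 0.12·8.0 + 0.40·16.0 + 0.66·18.0) / (0.40 + 0.12 + 0.40 + 0.66)
  = 39.2800 / 1.5800 = 24.86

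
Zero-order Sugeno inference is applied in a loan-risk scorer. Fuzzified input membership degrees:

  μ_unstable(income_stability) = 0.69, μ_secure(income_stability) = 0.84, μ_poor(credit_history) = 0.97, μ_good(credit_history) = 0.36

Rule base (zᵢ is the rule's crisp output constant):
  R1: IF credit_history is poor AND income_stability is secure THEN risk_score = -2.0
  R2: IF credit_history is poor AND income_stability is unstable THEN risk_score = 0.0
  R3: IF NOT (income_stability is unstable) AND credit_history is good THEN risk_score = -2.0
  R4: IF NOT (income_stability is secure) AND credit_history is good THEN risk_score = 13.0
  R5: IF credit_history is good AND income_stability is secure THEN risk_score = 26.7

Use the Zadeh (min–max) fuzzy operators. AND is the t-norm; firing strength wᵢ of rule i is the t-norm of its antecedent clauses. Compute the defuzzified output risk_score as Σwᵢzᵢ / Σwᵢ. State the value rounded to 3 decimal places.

R1 (z=-2.0): poor=0.97, secure=0.84; AND[min(a, b)] → w = 0.84
R2 (z=0.0): poor=0.97, unstable=0.69; AND[min(a, b)] → w = 0.69
R3 (z=-2.0): ¬unstable=1−0.69=0.31, good=0.36; AND[min(a, b)] → w = 0.31
R4 (z=13.0): ¬secure=1−0.84=0.16, good=0.36; AND[min(a, b)] → w = 0.16
R5 (z=26.7): good=0.36, secure=0.84; AND[min(a, b)] → w = 0.36
Weighted average = (0.84·-2.0 + 0.69·0.0 + 0.31·-2.0 + 0.16·13.0 + 0.36·26.7) / (0.84 + 0.69 + 0.31 + 0.16 + 0.36)
  = 9.3920 / 2.3600 = 3.980

3.980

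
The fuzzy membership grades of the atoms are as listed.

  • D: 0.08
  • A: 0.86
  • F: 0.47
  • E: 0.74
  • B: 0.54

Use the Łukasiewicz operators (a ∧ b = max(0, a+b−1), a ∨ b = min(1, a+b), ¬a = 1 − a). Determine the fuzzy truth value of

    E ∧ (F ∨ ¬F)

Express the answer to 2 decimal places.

¬F = 1 − 0.47 = 0.53
F ∨ ¬F = min(1, a+b) on (0.47, 0.53) = 1.00
E ∧ (F ∨ ¬F) = max(0, a+b−1) on (0.74, 1.00) = 0.74

0.74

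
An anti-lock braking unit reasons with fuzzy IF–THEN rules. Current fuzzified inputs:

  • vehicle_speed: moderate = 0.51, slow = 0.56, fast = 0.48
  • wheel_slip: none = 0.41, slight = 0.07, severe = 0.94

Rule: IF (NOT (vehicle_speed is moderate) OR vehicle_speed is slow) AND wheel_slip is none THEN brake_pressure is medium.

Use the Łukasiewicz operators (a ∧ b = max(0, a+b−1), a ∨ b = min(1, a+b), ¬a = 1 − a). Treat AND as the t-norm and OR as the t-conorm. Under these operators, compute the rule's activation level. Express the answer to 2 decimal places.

firing strength: (¬moderate=1−0.51=0.49 OR slow=0.56) = 1.00; AND[max(0, a+b−1)] with none=0.41 → w = 0.41

0.41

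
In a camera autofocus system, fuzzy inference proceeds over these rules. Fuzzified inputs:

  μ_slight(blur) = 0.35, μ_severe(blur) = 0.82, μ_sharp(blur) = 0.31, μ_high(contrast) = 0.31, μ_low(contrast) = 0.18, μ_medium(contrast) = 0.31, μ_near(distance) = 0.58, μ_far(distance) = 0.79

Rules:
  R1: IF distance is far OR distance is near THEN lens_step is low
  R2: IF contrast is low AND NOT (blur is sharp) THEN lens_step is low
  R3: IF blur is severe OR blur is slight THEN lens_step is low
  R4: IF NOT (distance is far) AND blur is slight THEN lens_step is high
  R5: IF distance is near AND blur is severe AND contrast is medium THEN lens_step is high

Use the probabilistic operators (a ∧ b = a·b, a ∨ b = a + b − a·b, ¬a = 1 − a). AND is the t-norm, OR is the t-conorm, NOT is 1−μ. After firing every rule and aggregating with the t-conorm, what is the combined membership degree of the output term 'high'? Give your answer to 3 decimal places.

R1: far=0.79, near=0.58; OR[a + b − a·b] → w = 0.9118
R2: low=0.18, ¬sharp=1−0.31=0.69; AND[a·b] → w = 0.1242
R3: severe=0.82, slight=0.35; OR[a + b − a·b] → w = 0.8830
R4: ¬far=1−0.79=0.21, slight=0.35; AND[a·b] → w = 0.0735
R5: near=0.58, severe=0.82, medium=0.31; AND[a·b] → w = 0.1474
Rules with consequent 'high': {R4, R5} → strengths 0.0735, 0.1474
Aggregate via t-conorm [a + b − a·b]: 0.2101

0.210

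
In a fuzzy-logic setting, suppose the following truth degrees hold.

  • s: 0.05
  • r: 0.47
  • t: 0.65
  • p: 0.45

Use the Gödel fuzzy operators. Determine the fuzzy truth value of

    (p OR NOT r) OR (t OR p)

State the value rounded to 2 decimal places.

0.65

NOT r = 1 − 0.47 = 0.53
p OR NOT r = max(a, b) on (0.45, 0.53) = 0.53
t OR p = max(a, b) on (0.65, 0.45) = 0.65
(p OR NOT r) OR (t OR p) = max(a, b) on (0.53, 0.65) = 0.65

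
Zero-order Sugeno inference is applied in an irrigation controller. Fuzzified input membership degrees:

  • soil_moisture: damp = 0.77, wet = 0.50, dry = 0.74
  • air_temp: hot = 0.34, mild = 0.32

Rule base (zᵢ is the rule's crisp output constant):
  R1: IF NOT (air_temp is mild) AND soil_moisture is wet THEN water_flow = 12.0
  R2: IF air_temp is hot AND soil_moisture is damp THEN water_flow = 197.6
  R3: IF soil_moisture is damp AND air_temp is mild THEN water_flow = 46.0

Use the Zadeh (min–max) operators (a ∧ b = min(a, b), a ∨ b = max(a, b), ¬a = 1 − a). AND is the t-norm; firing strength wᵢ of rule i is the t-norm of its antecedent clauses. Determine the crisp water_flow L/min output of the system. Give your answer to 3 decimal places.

R1 (z=12.0): ¬mild=1−0.32=0.68, wet=0.50; AND[min(a, b)] → w = 0.50
R2 (z=197.6): hot=0.34, damp=0.77; AND[min(a, b)] → w = 0.34
R3 (z=46.0): damp=0.77, mild=0.32; AND[min(a, b)] → w = 0.32
Weighted average = (0.50·12.0 + 0.34·197.6 + 0.32·46.0) / (0.50 + 0.34 + 0.32)
  = 87.9040 / 1.1600 = 75.779

75.779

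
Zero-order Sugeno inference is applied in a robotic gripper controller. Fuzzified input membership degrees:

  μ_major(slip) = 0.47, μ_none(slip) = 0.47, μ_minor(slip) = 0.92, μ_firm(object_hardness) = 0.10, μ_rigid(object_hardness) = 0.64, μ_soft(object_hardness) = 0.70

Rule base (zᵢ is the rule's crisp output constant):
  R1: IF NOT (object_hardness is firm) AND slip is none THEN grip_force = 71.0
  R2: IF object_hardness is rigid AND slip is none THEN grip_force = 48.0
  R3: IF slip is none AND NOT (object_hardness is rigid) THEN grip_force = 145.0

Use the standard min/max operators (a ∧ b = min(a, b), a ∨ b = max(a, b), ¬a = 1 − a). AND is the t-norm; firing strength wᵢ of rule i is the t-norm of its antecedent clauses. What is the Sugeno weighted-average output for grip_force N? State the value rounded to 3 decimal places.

R1 (z=71.0): ¬firm=1−0.10=0.90, none=0.47; AND[min(a, b)] → w = 0.47
R2 (z=48.0): rigid=0.64, none=0.47; AND[min(a, b)] → w = 0.47
R3 (z=145.0): none=0.47, ¬rigid=1−0.64=0.36; AND[min(a, b)] → w = 0.36
Weighted average = (0.47·71.0 + 0.47·48.0 + 0.36·145.0) / (0.47 + 0.47 + 0.36)
  = 108.1300 / 1.3000 = 83.177

83.177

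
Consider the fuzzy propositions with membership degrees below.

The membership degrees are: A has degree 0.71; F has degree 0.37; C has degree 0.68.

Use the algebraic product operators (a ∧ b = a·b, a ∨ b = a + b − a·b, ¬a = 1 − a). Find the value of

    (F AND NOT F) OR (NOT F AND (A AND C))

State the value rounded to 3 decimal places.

0.466

NOT F = 1 − 0.3700 = 0.6300
F AND NOT F = a·b on (0.3700, 0.6300) = 0.2331
NOT F = 1 − 0.3700 = 0.6300
A AND C = a·b on (0.7100, 0.6800) = 0.4828
NOT F AND (A AND C) = a·b on (0.6300, 0.4828) = 0.3042
(F AND NOT F) OR (NOT F AND (A AND C)) = a + b − a·b on (0.2331, 0.3042) = 0.4664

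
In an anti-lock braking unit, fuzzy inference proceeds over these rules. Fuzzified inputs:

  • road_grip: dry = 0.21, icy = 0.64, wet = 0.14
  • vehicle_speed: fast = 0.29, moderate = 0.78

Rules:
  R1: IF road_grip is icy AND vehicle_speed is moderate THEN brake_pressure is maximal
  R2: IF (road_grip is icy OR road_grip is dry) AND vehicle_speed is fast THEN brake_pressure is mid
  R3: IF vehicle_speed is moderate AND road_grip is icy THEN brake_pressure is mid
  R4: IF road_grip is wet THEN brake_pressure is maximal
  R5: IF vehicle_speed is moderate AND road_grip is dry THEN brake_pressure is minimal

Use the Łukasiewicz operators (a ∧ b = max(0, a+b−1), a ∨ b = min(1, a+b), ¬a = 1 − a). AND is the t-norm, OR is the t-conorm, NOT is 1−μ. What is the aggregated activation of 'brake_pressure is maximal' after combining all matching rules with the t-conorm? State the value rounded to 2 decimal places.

0.56

R1: icy=0.64, moderate=0.78; AND[max(0, a+b−1)] → w = 0.42
R2: (icy=0.64 OR dry=0.21) = 0.85; AND[max(0, a+b−1)] with fast=0.29 → w = 0.14
R3: moderate=0.78, icy=0.64; AND[max(0, a+b−1)] → w = 0.42
R4: wet=0.14 → w = 0.14
R5: moderate=0.78, dry=0.21; AND[max(0, a+b−1)] → w = 0.00
Rules with consequent 'maximal': {R1, R4} → strengths 0.42, 0.14
Aggregate via t-conorm [min(1, a+b)]: 0.56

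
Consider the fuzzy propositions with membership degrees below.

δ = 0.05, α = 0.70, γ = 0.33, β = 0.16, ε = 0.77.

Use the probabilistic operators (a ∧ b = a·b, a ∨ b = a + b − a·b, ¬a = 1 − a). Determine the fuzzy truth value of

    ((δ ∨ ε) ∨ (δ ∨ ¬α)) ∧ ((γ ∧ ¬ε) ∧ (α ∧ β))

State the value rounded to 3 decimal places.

0.007

δ ∨ ε = a + b − a·b on (0.0500, 0.7700) = 0.7815
¬α = 1 − 0.7000 = 0.3000
δ ∨ ¬α = a + b − a·b on (0.0500, 0.3000) = 0.3350
(δ ∨ ε) ∨ (δ ∨ ¬α) = a + b − a·b on (0.7815, 0.3350) = 0.8547
¬ε = 1 − 0.7700 = 0.2300
γ ∧ ¬ε = a·b on (0.3300, 0.2300) = 0.0759
α ∧ β = a·b on (0.7000, 0.1600) = 0.1120
(γ ∧ ¬ε) ∧ (α ∧ β) = a·b on (0.0759, 0.1120) = 0.0085
((δ ∨ ε) ∨ (δ ∨ ¬α)) ∧ ((γ ∧ ¬ε) ∧ (α ∧ β)) = a·b on (0.8547, 0.0085) = 0.0073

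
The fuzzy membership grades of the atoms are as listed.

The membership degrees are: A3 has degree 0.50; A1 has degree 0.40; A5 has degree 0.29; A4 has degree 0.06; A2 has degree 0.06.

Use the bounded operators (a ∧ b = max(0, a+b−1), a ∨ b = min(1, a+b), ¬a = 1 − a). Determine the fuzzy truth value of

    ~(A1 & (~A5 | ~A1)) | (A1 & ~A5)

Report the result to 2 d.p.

0.71

~A5 = 1 − 0.29 = 0.71
~A1 = 1 − 0.40 = 0.60
~A5 | ~A1 = min(1, a+b) on (0.71, 0.60) = 1.00
A1 & (~A5 | ~A1) = max(0, a+b−1) on (0.40, 1.00) = 0.40
~(A1 & (~A5 | ~A1)) = 1 − 0.40 = 0.60
~A5 = 1 − 0.29 = 0.71
A1 & ~A5 = max(0, a+b−1) on (0.40, 0.71) = 0.11
~(A1 & (~A5 | ~A1)) | (A1 & ~A5) = min(1, a+b) on (0.60, 0.11) = 0.71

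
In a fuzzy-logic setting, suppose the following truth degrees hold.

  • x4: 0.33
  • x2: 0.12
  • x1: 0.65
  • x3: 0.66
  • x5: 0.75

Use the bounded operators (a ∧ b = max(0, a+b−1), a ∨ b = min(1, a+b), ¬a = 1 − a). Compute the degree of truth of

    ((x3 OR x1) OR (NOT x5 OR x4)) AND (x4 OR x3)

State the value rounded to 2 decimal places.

0.99

x3 OR x1 = min(1, a+b) on (0.66, 0.65) = 1.00
NOT x5 = 1 − 0.75 = 0.25
NOT x5 OR x4 = min(1, a+b) on (0.25, 0.33) = 0.58
(x3 OR x1) OR (NOT x5 OR x4) = min(1, a+b) on (1.00, 0.58) = 1.00
x4 OR x3 = min(1, a+b) on (0.33, 0.66) = 0.99
((x3 OR x1) OR (NOT x5 OR x4)) AND (x4 OR x3) = max(0, a+b−1) on (1.00, 0.99) = 0.99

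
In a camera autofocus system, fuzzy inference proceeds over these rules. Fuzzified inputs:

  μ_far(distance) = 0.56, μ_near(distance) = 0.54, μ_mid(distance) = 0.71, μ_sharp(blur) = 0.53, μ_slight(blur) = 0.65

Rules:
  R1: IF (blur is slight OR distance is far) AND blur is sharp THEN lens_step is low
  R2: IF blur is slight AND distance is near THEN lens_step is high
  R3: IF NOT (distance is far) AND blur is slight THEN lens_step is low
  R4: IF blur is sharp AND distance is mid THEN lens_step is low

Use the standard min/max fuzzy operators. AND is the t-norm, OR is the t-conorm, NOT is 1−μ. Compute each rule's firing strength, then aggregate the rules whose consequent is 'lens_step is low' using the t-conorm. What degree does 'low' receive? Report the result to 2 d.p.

0.53

R1: (slight=0.65 OR far=0.56) = 0.65; AND[min(a, b)] with sharp=0.53 → w = 0.53
R2: slight=0.65, near=0.54; AND[min(a, b)] → w = 0.54
R3: ¬far=1−0.56=0.44, slight=0.65; AND[min(a, b)] → w = 0.44
R4: sharp=0.53, mid=0.71; AND[min(a, b)] → w = 0.53
Rules with consequent 'low': {R1, R3, R4} → strengths 0.53, 0.44, 0.53
Aggregate via t-conorm [max(a, b)]: 0.53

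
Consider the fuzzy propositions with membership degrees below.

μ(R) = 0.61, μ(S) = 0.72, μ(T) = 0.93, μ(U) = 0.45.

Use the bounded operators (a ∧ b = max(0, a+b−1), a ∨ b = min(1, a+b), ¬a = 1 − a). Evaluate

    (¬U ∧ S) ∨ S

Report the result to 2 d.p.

0.99

¬U = 1 − 0.45 = 0.55
¬U ∧ S = max(0, a+b−1) on (0.55, 0.72) = 0.27
(¬U ∧ S) ∨ S = min(1, a+b) on (0.27, 0.72) = 0.99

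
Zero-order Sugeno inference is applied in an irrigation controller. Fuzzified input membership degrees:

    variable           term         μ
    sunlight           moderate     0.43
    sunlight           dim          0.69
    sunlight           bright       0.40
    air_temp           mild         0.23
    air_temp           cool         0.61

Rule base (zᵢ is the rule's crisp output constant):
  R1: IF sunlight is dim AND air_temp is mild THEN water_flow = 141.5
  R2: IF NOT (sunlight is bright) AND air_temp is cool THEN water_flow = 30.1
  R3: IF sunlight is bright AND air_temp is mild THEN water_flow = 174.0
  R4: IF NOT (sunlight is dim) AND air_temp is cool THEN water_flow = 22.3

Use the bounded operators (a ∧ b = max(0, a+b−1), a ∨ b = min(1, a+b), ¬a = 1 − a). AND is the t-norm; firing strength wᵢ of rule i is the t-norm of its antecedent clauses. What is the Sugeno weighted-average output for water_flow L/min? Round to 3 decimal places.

30.100

R1 (z=141.5): dim=0.69, mild=0.23; AND[max(0, a+b−1)] → w = 0.00
R2 (z=30.1): ¬bright=1−0.40=0.60, cool=0.61; AND[max(0, a+b−1)] → w = 0.21
R3 (z=174.0): bright=0.40, mild=0.23; AND[max(0, a+b−1)] → w = 0.00
R4 (z=22.3): ¬dim=1−0.69=0.31, cool=0.61; AND[max(0, a+b−1)] → w = 0.00
Weighted average = (0.00·141.5 + 0.21·30.1 + 0.00·174.0 + 0.00·22.3) / (0.00 + 0.21 + 0.00 + 0.00)
  = 6.3210 / 0.2100 = 30.100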